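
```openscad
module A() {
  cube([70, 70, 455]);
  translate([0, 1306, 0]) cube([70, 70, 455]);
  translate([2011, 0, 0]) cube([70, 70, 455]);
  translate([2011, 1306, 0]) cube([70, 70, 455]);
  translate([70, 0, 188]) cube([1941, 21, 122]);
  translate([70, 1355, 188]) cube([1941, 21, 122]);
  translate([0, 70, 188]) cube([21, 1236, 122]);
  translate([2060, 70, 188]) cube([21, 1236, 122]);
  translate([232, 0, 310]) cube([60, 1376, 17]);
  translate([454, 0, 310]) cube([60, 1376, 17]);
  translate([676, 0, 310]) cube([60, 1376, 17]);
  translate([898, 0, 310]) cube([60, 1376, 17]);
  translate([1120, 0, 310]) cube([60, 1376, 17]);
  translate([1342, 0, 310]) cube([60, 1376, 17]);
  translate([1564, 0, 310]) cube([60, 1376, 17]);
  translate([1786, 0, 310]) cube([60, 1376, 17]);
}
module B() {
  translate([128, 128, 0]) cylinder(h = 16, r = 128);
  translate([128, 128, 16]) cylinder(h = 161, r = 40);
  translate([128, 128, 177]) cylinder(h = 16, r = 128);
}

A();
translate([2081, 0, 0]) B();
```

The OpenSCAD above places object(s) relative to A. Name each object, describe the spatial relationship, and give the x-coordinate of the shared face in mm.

The bed frame's +x face and the spool's −x face are both at x = 2081 mm.

A is a bed frame. B is a spool. The spool is against the bed frame's +x side, with their −y faces flush. The x-coordinate of the shared face is 2081 mm.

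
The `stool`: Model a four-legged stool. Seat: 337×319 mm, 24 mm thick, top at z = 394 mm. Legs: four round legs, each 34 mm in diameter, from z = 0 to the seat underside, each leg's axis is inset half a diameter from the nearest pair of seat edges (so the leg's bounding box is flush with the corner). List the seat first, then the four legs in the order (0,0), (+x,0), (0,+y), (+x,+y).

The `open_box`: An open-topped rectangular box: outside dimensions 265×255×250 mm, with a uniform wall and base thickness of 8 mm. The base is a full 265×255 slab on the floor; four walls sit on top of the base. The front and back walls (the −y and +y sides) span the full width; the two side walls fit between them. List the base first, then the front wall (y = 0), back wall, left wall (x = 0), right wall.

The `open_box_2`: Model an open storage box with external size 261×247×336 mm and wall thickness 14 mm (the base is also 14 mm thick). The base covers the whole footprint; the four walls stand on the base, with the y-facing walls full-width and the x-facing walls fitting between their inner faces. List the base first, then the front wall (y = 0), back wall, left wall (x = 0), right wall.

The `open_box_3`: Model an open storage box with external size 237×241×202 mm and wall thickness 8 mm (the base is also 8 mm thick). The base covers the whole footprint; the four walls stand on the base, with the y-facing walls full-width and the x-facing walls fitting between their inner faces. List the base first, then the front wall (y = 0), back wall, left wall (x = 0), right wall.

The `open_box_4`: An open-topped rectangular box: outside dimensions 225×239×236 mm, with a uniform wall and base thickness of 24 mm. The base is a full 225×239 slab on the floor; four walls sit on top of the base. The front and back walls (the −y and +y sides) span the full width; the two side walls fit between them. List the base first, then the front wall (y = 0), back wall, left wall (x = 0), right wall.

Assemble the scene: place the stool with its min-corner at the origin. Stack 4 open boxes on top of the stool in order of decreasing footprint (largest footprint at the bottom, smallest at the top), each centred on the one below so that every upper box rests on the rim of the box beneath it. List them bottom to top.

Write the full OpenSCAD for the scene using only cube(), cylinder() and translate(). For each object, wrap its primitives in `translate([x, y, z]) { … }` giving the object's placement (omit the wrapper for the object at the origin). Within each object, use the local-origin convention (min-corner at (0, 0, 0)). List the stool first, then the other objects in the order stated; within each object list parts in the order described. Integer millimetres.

translate([0, 0, 370]) cube([337, 319, 24]);
translate([17, 17, 0]) cylinder(h = 370, r = 17);
translate([320, 17, 0]) cylinder(h = 370, r = 17);
translate([17, 302, 0]) cylinder(h = 370, r = 17);
translate([320, 302, 0]) cylinder(h = 370, r = 17);
translate([36, 32, 394]) {
  cube([265, 255, 8]);
  translate([0, 0, 8]) cube([265, 8, 242]);
  translate([0, 247, 8]) cube([265, 8, 242]);
  translate([0, 8, 8]) cube([8, 239, 242]);
  translate([257, 8, 8]) cube([8, 239, 242]);
}
translate([38, 36, 644]) {
  cube([261, 247, 14]);
  translate([0, 0, 14]) cube([261, 14, 322]);
  translate([0, 233, 14]) cube([261, 14, 322]);
  translate([0, 14, 14]) cube([14, 219, 322]);
  translate([247, 14, 14]) cube([14, 219, 322]);
}
translate([50, 39, 980]) {
  cube([237, 241, 8]);
  translate([0, 0, 8]) cube([237, 8, 194]);
  translate([0, 233, 8]) cube([237, 8, 194]);
  translate([0, 8, 8]) cube([8, 225, 194]);
  translate([229, 8, 8]) cube([8, 225, 194]);
}
translate([56, 40, 1182]) {
  cube([225, 239, 24]);
  translate([0, 0, 24]) cube([225, 24, 212]);
  translate([0, 215, 24]) cube([225, 24, 212]);
  translate([0, 24, 24]) cube([24, 191, 212]);
  translate([201, 24, 24]) cube([24, 191, 212]);
}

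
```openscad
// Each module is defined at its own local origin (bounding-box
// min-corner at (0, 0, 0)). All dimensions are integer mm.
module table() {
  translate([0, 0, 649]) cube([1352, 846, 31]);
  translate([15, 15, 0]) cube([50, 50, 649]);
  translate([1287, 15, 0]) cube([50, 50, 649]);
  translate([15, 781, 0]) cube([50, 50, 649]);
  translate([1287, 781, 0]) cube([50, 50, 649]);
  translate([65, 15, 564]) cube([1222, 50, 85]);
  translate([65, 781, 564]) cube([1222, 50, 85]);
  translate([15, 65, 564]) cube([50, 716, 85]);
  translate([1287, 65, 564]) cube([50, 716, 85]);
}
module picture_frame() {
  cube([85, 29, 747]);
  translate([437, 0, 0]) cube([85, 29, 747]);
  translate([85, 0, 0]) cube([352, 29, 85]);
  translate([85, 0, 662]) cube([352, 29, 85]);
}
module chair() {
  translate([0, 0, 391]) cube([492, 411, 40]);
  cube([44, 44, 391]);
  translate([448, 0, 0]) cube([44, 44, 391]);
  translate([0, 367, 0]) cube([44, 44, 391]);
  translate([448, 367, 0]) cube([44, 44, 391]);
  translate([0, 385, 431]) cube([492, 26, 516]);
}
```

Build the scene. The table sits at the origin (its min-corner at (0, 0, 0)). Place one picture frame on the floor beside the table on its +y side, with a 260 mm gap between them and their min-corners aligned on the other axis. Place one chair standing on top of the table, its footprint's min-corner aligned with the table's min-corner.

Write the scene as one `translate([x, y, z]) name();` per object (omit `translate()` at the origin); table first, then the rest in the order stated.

table();
translate([0, 1106, 0]) picture_frame();
translate([0, 0, 680]) chair();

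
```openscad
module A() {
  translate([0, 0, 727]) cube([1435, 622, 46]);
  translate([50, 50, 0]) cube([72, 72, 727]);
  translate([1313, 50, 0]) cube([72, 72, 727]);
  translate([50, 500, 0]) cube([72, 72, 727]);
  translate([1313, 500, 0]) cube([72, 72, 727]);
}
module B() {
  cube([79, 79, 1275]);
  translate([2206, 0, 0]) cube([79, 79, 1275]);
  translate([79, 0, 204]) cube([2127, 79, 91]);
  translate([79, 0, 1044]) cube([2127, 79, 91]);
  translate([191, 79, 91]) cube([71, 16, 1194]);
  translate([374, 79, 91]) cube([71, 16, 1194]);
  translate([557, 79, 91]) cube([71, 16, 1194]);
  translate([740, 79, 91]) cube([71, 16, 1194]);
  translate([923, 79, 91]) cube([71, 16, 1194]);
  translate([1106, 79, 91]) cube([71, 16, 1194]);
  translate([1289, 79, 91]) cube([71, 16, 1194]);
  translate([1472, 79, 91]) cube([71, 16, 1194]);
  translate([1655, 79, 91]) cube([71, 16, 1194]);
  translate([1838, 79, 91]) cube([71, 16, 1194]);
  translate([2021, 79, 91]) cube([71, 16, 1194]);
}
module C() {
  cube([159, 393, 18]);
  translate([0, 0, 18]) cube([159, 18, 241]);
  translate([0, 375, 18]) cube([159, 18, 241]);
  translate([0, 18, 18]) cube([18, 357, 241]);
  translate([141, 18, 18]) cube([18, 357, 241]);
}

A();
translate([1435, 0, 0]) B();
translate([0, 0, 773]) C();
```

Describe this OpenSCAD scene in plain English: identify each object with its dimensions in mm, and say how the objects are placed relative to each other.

A is a table: top 1435 mm (x) × 622 mm (y), 46 mm thick, upper face at z = 773 mm, on four 72×72 mm square legs, each inset 50 mm from the nearest pair of top edges, running from z = 0 to the bottom of the top.

B is a fence section. Two 79×79 mm posts, 1275 mm tall, stand on the floor with a clear span of 2127 mm between their inner faces. Two horizontal rails of 79×91 mm section span the gap between the posts with their undersides at z = 204 mm and z = 1044 mm, flush with the posts' −y face. 11 pickets, each 71 mm wide, 16 mm thick and 1194 mm tall, are fixed to the +y face of the rails with their bottoms at z = 91 mm, evenly spaced across the span with equal gaps (rounded down to the nearest mm) at the −x end and between each pair — any rounding remainder accumulates at the +x end.

C is an open-topped rectangular box: outside dimensions 159×393×259 mm, with a uniform wall and base thickness of 18 mm. The base is a full 159×393 slab on the floor; four walls sit on top of the base. The front and back walls (the −y and +y sides) span the full width; the two side walls fit between them.

The fence section is against the table's +x side, with their −y faces flush. The open box is on top of the table.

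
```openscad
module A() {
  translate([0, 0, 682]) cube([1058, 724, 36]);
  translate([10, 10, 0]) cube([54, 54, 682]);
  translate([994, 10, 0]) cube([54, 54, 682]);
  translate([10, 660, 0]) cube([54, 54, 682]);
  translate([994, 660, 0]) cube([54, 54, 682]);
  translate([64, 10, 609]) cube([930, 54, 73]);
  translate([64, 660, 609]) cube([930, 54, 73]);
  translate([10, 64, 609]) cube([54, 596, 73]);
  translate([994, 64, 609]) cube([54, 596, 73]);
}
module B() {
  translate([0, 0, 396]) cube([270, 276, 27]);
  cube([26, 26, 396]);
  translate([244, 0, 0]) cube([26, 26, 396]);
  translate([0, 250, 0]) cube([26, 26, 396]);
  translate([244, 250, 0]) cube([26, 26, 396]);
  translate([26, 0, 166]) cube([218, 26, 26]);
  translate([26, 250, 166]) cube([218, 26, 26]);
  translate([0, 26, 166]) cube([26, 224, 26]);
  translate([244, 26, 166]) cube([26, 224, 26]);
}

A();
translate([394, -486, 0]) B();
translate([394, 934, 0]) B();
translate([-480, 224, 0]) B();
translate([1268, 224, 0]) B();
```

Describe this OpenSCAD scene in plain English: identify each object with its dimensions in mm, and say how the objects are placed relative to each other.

A is a table with a 1058×724 mm rectangular top, 36 mm thick, top surface at z = 718 mm, supported by four 54×54 mm square legs, each inset 10 mm from the nearest pair of top edges, running from the floor. Four apron rails, 54 mm thick and 73 mm tall, run between adjacent legs with their top edges flush with the underside of the top and their outer faces flush with the legs' outer faces.

B is a simple wooden stool: a rectangular seat 270 mm (x) by 276 mm (y), 27 mm thick, top face at z = 423 mm, on four square legs, each 26×26 mm in cross-section. The legs rest on z = 0, each flush with a corner of the seat. Four stretchers, 26 mm wide and 26 mm tall, connect adjacent legs with their undersides at z = 166 mm, each running between the inner faces of the legs it joins and aligned with the legs' outer faces on the other axis.

Four stools sit around the table at the −y, +y, −x, +x sides.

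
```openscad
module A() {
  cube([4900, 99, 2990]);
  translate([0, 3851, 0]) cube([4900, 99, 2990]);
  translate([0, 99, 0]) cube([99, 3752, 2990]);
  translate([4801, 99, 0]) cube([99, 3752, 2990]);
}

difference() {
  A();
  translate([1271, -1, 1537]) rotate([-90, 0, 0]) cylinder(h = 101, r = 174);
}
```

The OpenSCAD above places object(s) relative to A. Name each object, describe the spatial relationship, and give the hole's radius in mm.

The subtracted cylinder has r = 174 mm.

A is a house frame. The house frame has a circular hole through its front wall. The hole's radius is 174 mm.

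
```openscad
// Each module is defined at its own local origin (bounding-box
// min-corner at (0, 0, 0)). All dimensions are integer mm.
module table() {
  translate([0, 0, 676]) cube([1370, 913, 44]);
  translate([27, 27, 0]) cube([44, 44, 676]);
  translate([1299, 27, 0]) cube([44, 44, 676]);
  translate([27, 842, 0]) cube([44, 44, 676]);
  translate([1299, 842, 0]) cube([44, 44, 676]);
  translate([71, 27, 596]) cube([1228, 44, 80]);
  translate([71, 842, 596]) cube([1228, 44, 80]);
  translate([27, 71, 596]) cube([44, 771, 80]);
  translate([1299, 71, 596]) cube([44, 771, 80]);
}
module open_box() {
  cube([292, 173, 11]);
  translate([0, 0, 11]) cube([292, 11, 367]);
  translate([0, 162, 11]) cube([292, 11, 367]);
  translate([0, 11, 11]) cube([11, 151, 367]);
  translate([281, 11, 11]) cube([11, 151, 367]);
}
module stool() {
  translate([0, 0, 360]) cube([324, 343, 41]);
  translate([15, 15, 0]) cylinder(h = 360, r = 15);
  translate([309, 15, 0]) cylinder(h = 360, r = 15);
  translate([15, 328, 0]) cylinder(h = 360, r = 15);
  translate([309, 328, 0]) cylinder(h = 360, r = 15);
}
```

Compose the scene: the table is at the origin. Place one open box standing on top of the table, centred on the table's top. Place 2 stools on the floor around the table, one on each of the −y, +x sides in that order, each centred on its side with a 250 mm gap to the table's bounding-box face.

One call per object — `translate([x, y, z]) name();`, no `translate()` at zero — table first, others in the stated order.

table();
translate([539, 370, 720]) open_box();
translate([523, -593, 0]) stool();
translate([1620, 285, 0]) stool();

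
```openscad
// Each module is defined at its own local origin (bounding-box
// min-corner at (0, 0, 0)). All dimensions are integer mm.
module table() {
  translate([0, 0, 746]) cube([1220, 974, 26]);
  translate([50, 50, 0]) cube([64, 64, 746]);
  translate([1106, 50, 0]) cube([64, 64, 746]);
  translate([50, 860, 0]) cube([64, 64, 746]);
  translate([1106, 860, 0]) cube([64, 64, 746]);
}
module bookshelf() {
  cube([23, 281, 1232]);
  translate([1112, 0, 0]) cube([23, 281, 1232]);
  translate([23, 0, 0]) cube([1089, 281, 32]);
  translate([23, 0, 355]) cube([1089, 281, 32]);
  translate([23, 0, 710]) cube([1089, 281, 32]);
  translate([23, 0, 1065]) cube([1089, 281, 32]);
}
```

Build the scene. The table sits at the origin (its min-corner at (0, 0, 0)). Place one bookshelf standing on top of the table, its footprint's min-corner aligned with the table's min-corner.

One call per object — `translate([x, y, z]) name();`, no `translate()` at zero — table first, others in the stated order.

table();
translate([0, 0, 772]) bookshelf();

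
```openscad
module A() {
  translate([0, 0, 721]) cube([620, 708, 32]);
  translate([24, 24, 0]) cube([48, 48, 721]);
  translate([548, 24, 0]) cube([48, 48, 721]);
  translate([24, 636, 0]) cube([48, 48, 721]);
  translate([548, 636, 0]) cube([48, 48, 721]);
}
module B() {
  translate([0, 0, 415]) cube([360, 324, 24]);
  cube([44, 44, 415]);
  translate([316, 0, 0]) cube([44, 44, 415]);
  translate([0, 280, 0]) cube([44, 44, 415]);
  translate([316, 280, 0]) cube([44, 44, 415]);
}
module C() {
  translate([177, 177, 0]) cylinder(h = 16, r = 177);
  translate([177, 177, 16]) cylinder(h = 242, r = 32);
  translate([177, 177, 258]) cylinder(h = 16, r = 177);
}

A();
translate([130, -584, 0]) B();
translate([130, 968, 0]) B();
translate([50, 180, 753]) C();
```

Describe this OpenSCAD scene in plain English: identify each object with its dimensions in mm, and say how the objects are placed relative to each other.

A is a rectangular dining table. The top is 620×708×32 mm with its upper surface at z = 753 mm. It stands on four 48×48 mm square legs, each inset 24 mm from the nearest pair of top edges, running from the floor to the underside of the top.

B is a simple wooden stool: a rectangular seat 360 mm (x) by 324 mm (y), 24 mm thick, top face at z = 439 mm, on four square legs, each 44×44 mm in cross-section. The legs rest on z = 0, each flush with a corner of the seat.

C is a spool: two coaxial disc flanges of radius 177 mm and thickness 16 mm, joined by a core cylinder of radius 32 mm and height 242 mm. The lower flange rests on z = 0 and the three cylinders share a vertical axis.

Two stools sit around the table at the −y, +y sides. The spool is on top of the table.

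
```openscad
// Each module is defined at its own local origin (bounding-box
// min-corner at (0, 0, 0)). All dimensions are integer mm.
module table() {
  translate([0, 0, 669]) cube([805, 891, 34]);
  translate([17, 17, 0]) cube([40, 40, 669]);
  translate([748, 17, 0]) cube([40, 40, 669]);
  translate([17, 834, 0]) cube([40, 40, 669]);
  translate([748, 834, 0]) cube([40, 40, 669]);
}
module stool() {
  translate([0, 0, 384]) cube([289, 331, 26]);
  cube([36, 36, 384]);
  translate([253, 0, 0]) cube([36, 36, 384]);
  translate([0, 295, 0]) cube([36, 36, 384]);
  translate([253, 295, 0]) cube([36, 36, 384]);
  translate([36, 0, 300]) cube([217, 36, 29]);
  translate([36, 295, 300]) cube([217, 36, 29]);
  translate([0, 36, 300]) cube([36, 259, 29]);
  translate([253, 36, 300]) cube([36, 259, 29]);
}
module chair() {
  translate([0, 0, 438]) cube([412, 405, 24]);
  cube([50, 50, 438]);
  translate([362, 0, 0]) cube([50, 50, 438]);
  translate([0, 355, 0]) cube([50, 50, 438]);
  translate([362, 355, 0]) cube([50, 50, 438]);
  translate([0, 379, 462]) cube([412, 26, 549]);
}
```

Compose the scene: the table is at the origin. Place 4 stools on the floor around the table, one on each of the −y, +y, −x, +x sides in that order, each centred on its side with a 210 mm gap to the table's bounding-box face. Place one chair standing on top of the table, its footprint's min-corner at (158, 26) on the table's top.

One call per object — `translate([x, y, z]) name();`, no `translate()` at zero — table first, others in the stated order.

table();
translate([258, -541, 0]) stool();
translate([258, 1101, 0]) stool();
translate([-499, 280, 0]) stool();
translate([1015, 280, 0]) stool();
translate([158, 26, 703]) chair();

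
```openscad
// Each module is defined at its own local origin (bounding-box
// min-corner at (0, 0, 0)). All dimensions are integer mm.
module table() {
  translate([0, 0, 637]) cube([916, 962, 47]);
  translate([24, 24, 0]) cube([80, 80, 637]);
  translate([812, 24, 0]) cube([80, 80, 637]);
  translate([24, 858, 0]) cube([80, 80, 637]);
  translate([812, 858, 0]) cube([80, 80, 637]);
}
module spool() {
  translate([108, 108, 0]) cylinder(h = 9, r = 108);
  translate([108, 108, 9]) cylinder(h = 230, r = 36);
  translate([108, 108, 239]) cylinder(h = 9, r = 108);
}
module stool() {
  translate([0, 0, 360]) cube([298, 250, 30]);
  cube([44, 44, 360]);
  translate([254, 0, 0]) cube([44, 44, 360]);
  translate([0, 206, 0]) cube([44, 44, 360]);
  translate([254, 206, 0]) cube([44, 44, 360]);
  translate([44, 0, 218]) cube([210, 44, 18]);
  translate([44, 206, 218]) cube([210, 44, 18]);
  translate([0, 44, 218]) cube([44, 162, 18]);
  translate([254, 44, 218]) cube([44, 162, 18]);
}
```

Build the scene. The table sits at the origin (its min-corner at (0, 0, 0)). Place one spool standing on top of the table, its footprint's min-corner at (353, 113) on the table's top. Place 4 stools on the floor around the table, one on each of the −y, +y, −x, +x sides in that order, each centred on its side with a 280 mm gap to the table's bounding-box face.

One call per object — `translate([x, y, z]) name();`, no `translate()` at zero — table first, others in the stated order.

table();
translate([353, 113, 684]) spool();
translate([309, -530, 0]) stool();
translate([309, 1242, 0]) stool();
translate([-578, 356, 0]) stool();
translate([1196, 356, 0]) stool();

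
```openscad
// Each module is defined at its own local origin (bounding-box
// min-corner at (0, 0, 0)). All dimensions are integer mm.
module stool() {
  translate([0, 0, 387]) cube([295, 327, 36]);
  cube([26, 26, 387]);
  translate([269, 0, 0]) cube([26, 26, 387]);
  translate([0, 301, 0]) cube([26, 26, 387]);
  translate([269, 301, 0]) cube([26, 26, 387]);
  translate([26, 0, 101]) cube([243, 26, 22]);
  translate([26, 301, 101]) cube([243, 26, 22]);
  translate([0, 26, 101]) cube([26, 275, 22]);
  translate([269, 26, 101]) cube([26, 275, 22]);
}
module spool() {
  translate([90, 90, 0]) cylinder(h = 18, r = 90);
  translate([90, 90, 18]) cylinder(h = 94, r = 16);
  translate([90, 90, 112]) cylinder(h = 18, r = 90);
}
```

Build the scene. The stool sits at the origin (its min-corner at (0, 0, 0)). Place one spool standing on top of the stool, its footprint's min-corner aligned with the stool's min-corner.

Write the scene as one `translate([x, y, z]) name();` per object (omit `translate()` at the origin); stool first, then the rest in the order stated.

stool();
translate([0, 0, 423]) spool();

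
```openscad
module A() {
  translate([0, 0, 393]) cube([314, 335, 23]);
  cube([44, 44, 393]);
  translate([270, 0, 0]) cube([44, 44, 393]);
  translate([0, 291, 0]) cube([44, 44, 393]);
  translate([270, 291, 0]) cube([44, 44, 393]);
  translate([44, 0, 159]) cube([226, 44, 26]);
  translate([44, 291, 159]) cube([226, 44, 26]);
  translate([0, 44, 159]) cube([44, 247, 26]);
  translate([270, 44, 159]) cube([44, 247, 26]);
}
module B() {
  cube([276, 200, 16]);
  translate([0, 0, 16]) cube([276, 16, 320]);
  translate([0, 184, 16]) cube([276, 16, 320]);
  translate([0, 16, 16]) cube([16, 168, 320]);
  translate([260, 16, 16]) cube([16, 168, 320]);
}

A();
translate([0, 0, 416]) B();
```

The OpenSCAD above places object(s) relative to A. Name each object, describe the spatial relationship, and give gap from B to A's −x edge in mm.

The open box's min-x is at 0; the stool's min-x is 0; gap = 0 mm.

A is a stool. B is an open box. The open box is on top of the stool. The gap from the open box to the stool's −x edge is 0 mm.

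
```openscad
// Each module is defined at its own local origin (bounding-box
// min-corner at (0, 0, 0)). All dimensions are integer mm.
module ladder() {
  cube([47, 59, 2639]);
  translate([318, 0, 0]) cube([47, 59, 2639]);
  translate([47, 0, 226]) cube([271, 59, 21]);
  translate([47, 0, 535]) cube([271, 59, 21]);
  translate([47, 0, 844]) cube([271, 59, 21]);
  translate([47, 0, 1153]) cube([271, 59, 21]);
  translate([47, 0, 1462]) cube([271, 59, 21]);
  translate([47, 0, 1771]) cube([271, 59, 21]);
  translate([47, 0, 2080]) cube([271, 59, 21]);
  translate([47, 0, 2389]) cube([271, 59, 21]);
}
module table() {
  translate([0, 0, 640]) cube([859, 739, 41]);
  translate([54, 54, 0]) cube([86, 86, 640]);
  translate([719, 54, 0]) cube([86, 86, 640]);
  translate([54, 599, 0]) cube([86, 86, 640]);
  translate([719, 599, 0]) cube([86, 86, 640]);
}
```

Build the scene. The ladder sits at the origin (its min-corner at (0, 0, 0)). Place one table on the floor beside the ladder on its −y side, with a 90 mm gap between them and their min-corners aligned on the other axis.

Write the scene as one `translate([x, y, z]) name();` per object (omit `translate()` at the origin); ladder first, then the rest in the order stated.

ladder();
translate([0, -829, 0]) table();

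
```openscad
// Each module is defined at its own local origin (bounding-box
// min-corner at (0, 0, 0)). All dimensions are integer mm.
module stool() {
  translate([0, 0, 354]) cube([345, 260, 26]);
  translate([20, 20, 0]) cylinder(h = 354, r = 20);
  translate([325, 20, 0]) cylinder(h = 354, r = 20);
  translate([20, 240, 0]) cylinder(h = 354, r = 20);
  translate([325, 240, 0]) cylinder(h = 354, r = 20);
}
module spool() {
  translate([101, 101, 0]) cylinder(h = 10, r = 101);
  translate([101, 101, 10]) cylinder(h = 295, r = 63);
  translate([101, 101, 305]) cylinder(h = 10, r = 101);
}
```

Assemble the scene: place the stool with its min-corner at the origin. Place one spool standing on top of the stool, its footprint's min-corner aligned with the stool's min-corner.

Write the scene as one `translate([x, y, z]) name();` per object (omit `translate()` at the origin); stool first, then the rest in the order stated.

stool();
translate([0, 0, 380]) spool();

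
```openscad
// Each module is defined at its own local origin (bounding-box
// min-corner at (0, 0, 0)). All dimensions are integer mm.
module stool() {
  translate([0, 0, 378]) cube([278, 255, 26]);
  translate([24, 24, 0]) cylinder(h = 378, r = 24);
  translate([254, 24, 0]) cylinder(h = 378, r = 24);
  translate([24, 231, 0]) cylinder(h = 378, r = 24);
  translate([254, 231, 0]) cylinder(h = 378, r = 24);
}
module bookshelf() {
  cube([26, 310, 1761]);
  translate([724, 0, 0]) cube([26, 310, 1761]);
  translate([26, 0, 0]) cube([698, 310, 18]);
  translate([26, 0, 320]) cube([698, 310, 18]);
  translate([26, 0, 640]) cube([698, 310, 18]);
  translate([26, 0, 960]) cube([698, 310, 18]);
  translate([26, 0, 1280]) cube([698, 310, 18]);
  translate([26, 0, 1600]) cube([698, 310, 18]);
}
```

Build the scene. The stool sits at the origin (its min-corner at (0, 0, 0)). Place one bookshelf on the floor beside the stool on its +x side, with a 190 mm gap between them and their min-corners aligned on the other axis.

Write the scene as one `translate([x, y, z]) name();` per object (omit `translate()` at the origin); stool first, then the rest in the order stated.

stool();
translate([468, 0, 0]) bookshelf();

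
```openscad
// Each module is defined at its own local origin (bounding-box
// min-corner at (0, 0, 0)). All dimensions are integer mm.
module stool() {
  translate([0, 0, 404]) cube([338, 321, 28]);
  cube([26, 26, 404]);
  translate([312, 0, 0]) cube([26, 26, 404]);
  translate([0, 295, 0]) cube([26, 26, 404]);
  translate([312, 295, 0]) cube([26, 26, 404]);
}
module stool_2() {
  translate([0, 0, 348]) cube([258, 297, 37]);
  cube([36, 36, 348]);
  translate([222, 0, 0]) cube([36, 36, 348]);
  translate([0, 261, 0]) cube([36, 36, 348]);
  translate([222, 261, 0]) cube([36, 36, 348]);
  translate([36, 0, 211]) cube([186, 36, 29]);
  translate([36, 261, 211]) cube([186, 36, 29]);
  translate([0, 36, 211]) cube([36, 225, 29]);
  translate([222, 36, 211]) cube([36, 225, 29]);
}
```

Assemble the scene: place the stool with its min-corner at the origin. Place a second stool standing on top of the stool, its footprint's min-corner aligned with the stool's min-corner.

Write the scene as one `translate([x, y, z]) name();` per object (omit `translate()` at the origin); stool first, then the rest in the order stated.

stool();
translate([0, 0, 432]) stool_2();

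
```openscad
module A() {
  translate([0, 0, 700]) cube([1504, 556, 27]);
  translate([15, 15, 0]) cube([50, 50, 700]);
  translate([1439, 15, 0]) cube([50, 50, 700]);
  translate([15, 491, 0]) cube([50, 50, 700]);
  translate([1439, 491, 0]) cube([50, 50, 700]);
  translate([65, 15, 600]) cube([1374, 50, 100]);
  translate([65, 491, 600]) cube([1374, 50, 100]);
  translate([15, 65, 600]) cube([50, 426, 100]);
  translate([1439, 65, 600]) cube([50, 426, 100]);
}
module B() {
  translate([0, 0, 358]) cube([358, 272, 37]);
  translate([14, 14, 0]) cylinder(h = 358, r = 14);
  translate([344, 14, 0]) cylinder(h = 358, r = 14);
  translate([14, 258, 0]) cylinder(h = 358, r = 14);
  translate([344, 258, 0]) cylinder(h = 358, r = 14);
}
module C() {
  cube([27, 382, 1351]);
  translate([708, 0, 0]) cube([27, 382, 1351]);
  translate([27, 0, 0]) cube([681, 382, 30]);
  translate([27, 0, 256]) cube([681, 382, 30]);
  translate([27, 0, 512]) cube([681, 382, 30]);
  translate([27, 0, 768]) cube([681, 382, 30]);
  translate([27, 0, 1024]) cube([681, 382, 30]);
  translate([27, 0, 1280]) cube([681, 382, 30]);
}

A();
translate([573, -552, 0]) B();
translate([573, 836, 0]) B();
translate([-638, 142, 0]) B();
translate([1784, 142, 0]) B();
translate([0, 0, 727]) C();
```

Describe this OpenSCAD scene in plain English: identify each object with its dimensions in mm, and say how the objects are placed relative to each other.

A is a table with a 1504×556 mm rectangular top, 27 mm thick, top surface at z = 727 mm, supported by four 50×50 mm square legs, each inset 15 mm from the nearest pair of top edges, running from the floor. Four apron rails, 50 mm thick and 100 mm tall, run between adjacent legs with their top edges flush with the underside of the top and their outer faces flush with the legs' outer faces.

B is a simple wooden stool: a rectangular seat 358 mm (x) by 272 mm (y), 37 mm thick, top face at z = 395 mm, on four round legs, each 28 mm in diameter. The legs rest on z = 0, each leg's axis is inset half a diameter from the nearest pair of seat edges (so the leg's bounding box is flush with the corner).

C is a bookshelf 735 mm wide overall, 382 mm deep and 1351 mm tall. The two sides are 27 mm thick vertical panels. 6 horizontal shelves of 30 mm thickness span between the inner faces of the sides; the lowest shelf sits on the floor and shelves are stacked with a clear vertical gap of 226 mm between each pair.

Four stools sit around the table at the −y, +y, −x, +x sides. The bookshelf is on top of the table.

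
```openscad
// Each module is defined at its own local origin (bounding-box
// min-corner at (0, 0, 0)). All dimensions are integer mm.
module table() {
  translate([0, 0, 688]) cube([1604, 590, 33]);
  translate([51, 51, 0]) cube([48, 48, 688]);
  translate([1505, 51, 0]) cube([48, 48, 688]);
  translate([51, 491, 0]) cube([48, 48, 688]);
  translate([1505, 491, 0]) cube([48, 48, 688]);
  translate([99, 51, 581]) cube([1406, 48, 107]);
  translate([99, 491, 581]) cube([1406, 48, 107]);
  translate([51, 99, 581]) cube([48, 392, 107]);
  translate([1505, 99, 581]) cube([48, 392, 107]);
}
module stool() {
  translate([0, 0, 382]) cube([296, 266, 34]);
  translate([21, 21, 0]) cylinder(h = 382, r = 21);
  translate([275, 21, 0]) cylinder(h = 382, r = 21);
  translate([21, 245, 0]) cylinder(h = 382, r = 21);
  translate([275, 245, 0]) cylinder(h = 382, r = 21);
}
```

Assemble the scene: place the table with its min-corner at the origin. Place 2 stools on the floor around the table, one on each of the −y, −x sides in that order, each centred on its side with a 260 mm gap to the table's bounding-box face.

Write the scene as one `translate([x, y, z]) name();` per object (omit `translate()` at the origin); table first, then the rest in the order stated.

table();
translate([654, -526, 0]) stool();
translate([-556, 162, 0]) stool();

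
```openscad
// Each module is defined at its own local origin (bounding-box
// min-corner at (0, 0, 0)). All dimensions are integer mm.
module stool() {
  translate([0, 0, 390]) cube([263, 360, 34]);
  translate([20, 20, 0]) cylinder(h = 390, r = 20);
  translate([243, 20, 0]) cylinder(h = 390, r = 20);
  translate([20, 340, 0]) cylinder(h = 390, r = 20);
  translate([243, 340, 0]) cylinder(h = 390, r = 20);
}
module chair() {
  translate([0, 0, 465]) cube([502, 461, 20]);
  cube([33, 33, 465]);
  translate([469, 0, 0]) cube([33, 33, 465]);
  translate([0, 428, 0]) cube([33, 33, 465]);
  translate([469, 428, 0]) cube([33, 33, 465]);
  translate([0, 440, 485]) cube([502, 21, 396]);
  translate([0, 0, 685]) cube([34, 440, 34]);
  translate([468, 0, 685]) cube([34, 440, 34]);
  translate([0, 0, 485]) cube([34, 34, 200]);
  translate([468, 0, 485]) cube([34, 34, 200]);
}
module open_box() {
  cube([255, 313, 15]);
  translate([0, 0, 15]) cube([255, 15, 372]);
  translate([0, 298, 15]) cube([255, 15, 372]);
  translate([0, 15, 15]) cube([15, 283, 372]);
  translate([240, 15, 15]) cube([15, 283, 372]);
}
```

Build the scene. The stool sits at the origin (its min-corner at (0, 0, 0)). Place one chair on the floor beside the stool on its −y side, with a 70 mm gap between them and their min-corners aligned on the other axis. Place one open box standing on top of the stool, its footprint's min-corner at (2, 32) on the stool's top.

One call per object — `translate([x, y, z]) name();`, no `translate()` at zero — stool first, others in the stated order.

stool();
translate([0, -531, 0]) chair();
translate([2, 32, 424]) open_box();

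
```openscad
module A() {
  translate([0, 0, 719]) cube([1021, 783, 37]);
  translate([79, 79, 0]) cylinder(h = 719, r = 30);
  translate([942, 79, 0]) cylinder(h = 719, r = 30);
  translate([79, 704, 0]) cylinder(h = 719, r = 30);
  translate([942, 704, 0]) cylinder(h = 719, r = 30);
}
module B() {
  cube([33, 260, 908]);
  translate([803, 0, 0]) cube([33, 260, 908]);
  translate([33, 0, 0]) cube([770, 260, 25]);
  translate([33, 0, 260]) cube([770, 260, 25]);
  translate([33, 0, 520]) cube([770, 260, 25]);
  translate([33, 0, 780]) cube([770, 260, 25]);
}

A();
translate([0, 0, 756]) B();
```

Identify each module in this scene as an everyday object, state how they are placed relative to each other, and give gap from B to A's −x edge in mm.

The bookshelf's min-x is at 0; the table's min-x is 0; gap = 0 mm.

A is a table. B is a bookshelf. The bookshelf is on top of the table. The gap from the bookshelf to the table's −x edge is 0 mm.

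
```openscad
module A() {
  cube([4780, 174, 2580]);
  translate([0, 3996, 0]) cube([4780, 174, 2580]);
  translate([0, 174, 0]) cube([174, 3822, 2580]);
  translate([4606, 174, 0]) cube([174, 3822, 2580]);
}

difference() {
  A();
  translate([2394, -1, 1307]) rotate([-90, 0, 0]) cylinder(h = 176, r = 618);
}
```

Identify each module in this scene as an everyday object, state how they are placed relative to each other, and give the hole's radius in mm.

The subtracted cylinder has r = 618 mm.

A is a house frame. The house frame has a circular hole through its front wall. The hole's radius is 618 mm.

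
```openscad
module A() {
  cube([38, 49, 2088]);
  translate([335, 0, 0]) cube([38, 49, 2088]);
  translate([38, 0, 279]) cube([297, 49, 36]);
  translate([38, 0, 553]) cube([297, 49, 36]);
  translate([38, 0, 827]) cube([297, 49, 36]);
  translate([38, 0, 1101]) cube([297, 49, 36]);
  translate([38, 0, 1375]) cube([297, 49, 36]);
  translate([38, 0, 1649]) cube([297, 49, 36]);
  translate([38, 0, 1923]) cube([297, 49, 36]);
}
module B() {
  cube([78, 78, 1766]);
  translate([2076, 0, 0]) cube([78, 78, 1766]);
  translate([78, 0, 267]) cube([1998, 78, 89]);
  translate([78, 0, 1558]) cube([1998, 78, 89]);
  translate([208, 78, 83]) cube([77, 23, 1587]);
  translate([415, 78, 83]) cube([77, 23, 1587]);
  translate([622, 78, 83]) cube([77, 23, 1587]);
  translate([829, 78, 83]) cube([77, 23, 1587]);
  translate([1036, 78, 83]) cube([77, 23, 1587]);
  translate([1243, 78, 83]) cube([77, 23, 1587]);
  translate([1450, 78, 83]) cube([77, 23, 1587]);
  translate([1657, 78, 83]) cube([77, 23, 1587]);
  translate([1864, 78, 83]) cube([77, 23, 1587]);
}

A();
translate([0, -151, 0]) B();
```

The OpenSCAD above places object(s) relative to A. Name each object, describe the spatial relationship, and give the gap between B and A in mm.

The fence section's nearest face is 50 mm from the ladder's −y face.

A is a ladder. B is a fence section. The fence section is on the floor beside the ladder on its −y side. The gap between the fence section and the ladder is 50 mm.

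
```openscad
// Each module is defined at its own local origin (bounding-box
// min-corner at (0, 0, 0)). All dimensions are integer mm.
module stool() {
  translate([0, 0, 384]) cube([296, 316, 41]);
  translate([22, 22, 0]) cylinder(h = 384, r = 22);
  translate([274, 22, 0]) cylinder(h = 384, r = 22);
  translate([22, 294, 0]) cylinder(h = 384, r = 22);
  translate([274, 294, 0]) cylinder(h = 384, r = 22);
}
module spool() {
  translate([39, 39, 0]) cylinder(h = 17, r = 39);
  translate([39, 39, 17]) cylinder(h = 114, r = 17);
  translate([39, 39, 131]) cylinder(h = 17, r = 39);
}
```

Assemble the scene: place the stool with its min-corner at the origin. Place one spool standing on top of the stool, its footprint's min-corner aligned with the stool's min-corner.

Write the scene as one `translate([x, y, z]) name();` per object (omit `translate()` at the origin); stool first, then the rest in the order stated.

stool();
translate([0, 0, 425]) spool();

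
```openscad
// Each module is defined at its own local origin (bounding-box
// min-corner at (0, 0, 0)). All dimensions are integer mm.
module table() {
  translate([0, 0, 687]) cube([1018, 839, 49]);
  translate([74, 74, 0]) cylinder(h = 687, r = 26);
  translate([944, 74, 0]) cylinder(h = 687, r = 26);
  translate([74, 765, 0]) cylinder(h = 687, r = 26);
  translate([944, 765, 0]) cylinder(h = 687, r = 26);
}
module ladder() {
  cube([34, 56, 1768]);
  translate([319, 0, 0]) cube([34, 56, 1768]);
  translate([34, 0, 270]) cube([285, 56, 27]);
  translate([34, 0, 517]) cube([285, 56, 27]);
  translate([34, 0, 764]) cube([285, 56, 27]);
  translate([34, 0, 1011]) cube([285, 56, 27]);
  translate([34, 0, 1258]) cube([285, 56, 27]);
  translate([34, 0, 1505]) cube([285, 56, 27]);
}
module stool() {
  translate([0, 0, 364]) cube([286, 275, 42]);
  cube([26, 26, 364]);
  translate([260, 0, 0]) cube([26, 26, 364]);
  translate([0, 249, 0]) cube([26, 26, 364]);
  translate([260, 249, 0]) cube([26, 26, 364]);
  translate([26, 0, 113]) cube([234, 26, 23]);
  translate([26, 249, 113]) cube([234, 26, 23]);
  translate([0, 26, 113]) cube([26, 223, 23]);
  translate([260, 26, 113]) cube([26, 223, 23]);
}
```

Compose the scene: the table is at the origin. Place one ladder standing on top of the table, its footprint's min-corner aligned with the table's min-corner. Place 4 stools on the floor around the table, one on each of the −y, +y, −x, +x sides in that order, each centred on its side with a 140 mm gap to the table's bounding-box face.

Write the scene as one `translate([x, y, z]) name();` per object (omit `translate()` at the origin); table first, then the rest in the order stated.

table();
translate([0, 0, 736]) ladder();
translate([366, -415, 0]) stool();
translate([366, 979, 0]) stool();
translate([-426, 282, 0]) stool();
translate([1158, 282, 0]) stool();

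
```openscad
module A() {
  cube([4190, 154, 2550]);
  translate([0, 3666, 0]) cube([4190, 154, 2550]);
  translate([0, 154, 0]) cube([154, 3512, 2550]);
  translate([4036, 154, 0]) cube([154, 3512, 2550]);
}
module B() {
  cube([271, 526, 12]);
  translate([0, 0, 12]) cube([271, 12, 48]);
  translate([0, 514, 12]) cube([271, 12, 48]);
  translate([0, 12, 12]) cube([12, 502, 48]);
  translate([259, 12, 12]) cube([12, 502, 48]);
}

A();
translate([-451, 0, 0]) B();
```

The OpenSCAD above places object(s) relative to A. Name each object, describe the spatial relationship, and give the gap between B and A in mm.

A is a house frame. B is an open box. The open box is on the floor beside the house frame on its −x side. The gap between the open box and the house frame is 180 mm.

The open box's nearest face is 180 mm from the house frame's −x face.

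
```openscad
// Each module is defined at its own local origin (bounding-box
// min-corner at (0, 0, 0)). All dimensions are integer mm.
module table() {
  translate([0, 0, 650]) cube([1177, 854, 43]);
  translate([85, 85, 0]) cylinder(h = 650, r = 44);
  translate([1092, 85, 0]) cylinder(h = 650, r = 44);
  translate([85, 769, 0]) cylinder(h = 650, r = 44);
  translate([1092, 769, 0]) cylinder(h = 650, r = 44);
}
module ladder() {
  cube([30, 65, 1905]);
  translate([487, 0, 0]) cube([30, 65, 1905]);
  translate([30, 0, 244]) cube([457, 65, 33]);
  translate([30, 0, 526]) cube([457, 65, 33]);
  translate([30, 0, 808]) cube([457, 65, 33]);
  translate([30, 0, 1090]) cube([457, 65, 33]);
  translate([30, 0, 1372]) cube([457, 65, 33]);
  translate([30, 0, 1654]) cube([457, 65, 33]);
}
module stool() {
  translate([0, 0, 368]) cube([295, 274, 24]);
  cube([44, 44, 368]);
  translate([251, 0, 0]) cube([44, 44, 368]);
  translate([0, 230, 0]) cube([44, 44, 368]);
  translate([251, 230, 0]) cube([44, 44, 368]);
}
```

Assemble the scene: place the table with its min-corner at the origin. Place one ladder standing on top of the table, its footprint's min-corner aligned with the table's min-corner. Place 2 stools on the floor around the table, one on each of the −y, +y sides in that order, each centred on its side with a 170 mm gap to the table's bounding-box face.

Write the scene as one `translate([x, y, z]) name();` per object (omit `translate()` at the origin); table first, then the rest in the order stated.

table();
translate([0, 0, 693]) ladder();
translate([441, -444, 0]) stool();
translate([441, 1024, 0]) stool();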